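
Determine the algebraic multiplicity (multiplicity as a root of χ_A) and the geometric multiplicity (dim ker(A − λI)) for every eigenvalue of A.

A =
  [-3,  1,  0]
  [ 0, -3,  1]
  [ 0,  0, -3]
λ = -3: alg = 3, geom = 1

Step 1 — factor the characteristic polynomial to read off the algebraic multiplicities:
  χ_A(x) = (x + 3)^3

Step 2 — compute geometric multiplicities via the rank-nullity identity g(λ) = n − rank(A − λI):
  rank(A − (-3)·I) = 2, so dim ker(A − (-3)·I) = n − 2 = 1

Summary:
  λ = -3: algebraic multiplicity = 3, geometric multiplicity = 1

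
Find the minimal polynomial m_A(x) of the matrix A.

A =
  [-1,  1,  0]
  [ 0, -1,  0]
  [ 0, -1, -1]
x^2 + 2*x + 1

The characteristic polynomial is χ_A(x) = (x + 1)^3, so the eigenvalues are known. The minimal polynomial is
  m_A(x) = Π_λ (x − λ)^{k_λ}
where k_λ is the size of the *largest* Jordan block for λ (equivalently, the smallest k with (A − λI)^k v = 0 for every generalised eigenvector v of λ).

  λ = -1: largest Jordan block has size 2, contributing (x + 1)^2

So m_A(x) = (x + 1)^2 = x^2 + 2*x + 1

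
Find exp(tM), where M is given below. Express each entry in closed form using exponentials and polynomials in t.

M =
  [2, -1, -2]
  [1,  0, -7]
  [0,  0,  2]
e^{tM} =
  [t*exp(t) + exp(t), -t*exp(t), -5*t*exp(t) + 3*exp(2*t) - 3*exp(t)]
  [t*exp(t), -t*exp(t) + exp(t), -5*t*exp(t) - 2*exp(2*t) + 2*exp(t)]
  [0, 0, exp(2*t)]

Strategy: write M = P · J · P⁻¹ where J is a Jordan canonical form, so e^{tM} = P · e^{tJ} · P⁻¹, and e^{tJ} can be computed block-by-block.

M has Jordan form
J =
  [1, 1, 0]
  [0, 1, 0]
  [0, 0, 2]
(up to reordering of blocks).

Per-block formulas:
  For a 1×1 block at λ = 2: exp(t · [2]) = [e^(2t)].
  For a 2×2 Jordan block J_2(1): exp(t · J_2(1)) = e^(1t)·(I + t·N), where N is the 2×2 nilpotent shift.

After assembling e^{tJ} and conjugating by P, we get:

e^{tM} =
  [t*exp(t) + exp(t), -t*exp(t), -5*t*exp(t) + 3*exp(2*t) - 3*exp(t)]
  [t*exp(t), -t*exp(t) + exp(t), -5*t*exp(t) - 2*exp(2*t) + 2*exp(t)]
  [0, 0, exp(2*t)]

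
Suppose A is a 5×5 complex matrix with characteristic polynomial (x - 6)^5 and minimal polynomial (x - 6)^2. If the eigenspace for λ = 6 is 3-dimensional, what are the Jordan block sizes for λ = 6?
Block sizes for λ = 6: [2, 2, 1]

Step 1 — from the characteristic polynomial, algebraic multiplicity of λ = 6 is 5. From dim ker(A − (6)·I) = 3, there are exactly 3 Jordan blocks for λ = 6.
Step 2 — from the minimal polynomial, the factor (x − 6)^2 tells us the largest block for λ = 6 has size 2.
Step 3 — with total size 5, 3 blocks, and largest block 2, the block sizes (in nonincreasing order) are [2, 2, 1].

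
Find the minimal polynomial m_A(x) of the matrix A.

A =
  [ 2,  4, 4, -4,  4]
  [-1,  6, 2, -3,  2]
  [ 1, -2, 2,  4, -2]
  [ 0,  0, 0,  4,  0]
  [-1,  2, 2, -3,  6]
x^2 - 8*x + 16

The characteristic polynomial is χ_A(x) = (x - 4)^5, so the eigenvalues are known. The minimal polynomial is
  m_A(x) = Π_λ (x − λ)^{k_λ}
where k_λ is the size of the *largest* Jordan block for λ (equivalently, the smallest k with (A − λI)^k v = 0 for every generalised eigenvector v of λ).

  λ = 4: largest Jordan block has size 2, contributing (x − 4)^2

So m_A(x) = (x - 4)^2 = x^2 - 8*x + 16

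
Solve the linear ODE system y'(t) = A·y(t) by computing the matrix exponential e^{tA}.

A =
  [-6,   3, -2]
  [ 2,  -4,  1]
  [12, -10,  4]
e^{tA} =
  [-t^2*exp(-2*t) - 4*t*exp(-2*t) + exp(-2*t), t^2*exp(-2*t) + 3*t*exp(-2*t), -t^2*exp(-2*t)/2 - 2*t*exp(-2*t)]
  [2*t*exp(-2*t), -2*t*exp(-2*t) + exp(-2*t), t*exp(-2*t)]
  [2*t^2*exp(-2*t) + 12*t*exp(-2*t), -2*t^2*exp(-2*t) - 10*t*exp(-2*t), t^2*exp(-2*t) + 6*t*exp(-2*t) + exp(-2*t)]

Strategy: write A = P · J · P⁻¹ where J is a Jordan canonical form, so e^{tA} = P · e^{tJ} · P⁻¹, and e^{tJ} can be computed block-by-block.

A has Jordan form
J =
  [-2,  1,  0]
  [ 0, -2,  1]
  [ 0,  0, -2]
(up to reordering of blocks).

Per-block formulas:
  For a 3×3 Jordan block J_3(-2): exp(t · J_3(-2)) = e^(-2t)·(I + t·N + (t^2/2)·N^2), where N is the 3×3 nilpotent shift.

After assembling e^{tJ} and conjugating by P, we get:

e^{tA} =
  [-t^2*exp(-2*t) - 4*t*exp(-2*t) + exp(-2*t), t^2*exp(-2*t) + 3*t*exp(-2*t), -t^2*exp(-2*t)/2 - 2*t*exp(-2*t)]
  [2*t*exp(-2*t), -2*t*exp(-2*t) + exp(-2*t), t*exp(-2*t)]
  [2*t^2*exp(-2*t) + 12*t*exp(-2*t), -2*t^2*exp(-2*t) - 10*t*exp(-2*t), t^2*exp(-2*t) + 6*t*exp(-2*t) + exp(-2*t)]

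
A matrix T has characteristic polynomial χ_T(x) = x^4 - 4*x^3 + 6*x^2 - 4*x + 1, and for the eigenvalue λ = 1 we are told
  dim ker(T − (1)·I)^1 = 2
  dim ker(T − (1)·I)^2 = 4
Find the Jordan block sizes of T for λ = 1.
Block sizes for λ = 1: [2, 2]

From the dimensions of kernels of powers, the number of Jordan blocks of size at least j is d_j − d_{j−1} where d_j = dim ker(N^j) (with d_0 = 0). Computing the differences gives [2, 2].
The number of blocks of size exactly k is (#blocks of size ≥ k) − (#blocks of size ≥ k + 1), so the partition is: 2 block(s) of size 2.
In nonincreasing order the block sizes are [2, 2].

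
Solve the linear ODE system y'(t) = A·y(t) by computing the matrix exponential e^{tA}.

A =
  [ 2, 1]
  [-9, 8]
e^{tA} =
  [-3*t*exp(5*t) + exp(5*t), t*exp(5*t)]
  [-9*t*exp(5*t), 3*t*exp(5*t) + exp(5*t)]

Strategy: write A = P · J · P⁻¹ where J is a Jordan canonical form, so e^{tA} = P · e^{tJ} · P⁻¹, and e^{tJ} can be computed block-by-block.

A has Jordan form
J =
  [5, 1]
  [0, 5]
(up to reordering of blocks).

Per-block formulas:
  For a 2×2 Jordan block J_2(5): exp(t · J_2(5)) = e^(5t)·(I + t·N), where N is the 2×2 nilpotent shift.

After assembling e^{tJ} and conjugating by P, we get:

e^{tA} =
  [-3*t*exp(5*t) + exp(5*t), t*exp(5*t)]
  [-9*t*exp(5*t), 3*t*exp(5*t) + exp(5*t)]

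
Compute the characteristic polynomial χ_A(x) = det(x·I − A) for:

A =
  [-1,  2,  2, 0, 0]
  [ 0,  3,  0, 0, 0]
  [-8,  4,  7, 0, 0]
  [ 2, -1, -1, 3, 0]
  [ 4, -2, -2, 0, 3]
x^5 - 15*x^4 + 90*x^3 - 270*x^2 + 405*x - 243

Expanding det(x·I − A) (e.g. by cofactor expansion or by noting that A is similar to its Jordan form J, which has the same characteristic polynomial as A) gives
  χ_A(x) = x^5 - 15*x^4 + 90*x^3 - 270*x^2 + 405*x - 243
which factors as (x - 3)^5. The eigenvalues (with algebraic multiplicities) are λ = 3 with multiplicity 5.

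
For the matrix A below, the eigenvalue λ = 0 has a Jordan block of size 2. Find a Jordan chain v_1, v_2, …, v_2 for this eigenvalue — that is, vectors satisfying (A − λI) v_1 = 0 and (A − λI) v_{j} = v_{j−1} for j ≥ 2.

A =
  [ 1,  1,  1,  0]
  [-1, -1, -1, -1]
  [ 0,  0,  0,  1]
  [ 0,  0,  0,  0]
A Jordan chain for λ = 0 of length 2:
v_1 = (1, -1, 0, 0)ᵀ
v_2 = (1, 0, 0, 0)ᵀ

Let N = A − (0)·I. We want v_2 with N^2 v_2 = 0 but N^1 v_2 ≠ 0; then v_{j-1} := N · v_j for j = 2, …, 2.

Pick v_2 = (1, 0, 0, 0)ᵀ.
Then v_1 = N · v_2 = (1, -1, 0, 0)ᵀ.

Sanity check: (A − (0)·I) v_1 = (0, 0, 0, 0)ᵀ = 0. ✓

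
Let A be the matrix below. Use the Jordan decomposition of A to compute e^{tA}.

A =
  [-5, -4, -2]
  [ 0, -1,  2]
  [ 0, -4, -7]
e^{tA} =
  [exp(-5*t), -2*exp(-3*t) + 2*exp(-5*t), -exp(-3*t) + exp(-5*t)]
  [0, 2*exp(-3*t) - exp(-5*t), exp(-3*t) - exp(-5*t)]
  [0, -2*exp(-3*t) + 2*exp(-5*t), -exp(-3*t) + 2*exp(-5*t)]

Strategy: write A = P · J · P⁻¹ where J is a Jordan canonical form, so e^{tA} = P · e^{tJ} · P⁻¹, and e^{tJ} can be computed block-by-block.

A has Jordan form
J =
  [-5,  0,  0]
  [ 0, -5,  0]
  [ 0,  0, -3]
(up to reordering of blocks).

Per-block formulas:
  For a 1×1 block at λ = -3: exp(t · [-3]) = [e^(-3t)].
  For a 1×1 block at λ = -5: exp(t · [-5]) = [e^(-5t)].

After assembling e^{tJ} and conjugating by P, we get:

e^{tA} =
  [exp(-5*t), -2*exp(-3*t) + 2*exp(-5*t), -exp(-3*t) + exp(-5*t)]
  [0, 2*exp(-3*t) - exp(-5*t), exp(-3*t) - exp(-5*t)]
  [0, -2*exp(-3*t) + 2*exp(-5*t), -exp(-3*t) + 2*exp(-5*t)]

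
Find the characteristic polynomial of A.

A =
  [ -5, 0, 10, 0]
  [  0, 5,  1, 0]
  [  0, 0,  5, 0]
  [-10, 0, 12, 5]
x^4 - 10*x^3 + 250*x - 625

Expanding det(x·I − A) (e.g. by cofactor expansion or by noting that A is similar to its Jordan form J, which has the same characteristic polynomial as A) gives
  χ_A(x) = x^4 - 10*x^3 + 250*x - 625
which factors as (x - 5)^3*(x + 5). The eigenvalues (with algebraic multiplicities) are λ = -5 with multiplicity 1, λ = 5 with multiplicity 3.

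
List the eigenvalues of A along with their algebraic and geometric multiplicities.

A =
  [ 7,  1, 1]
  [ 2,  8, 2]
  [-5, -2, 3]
λ = 6: alg = 3, geom = 1

Step 1 — factor the characteristic polynomial to read off the algebraic multiplicities:
  χ_A(x) = (x - 6)^3

Step 2 — compute geometric multiplicities via the rank-nullity identity g(λ) = n − rank(A − λI):
  rank(A − (6)·I) = 2, so dim ker(A − (6)·I) = n − 2 = 1

Summary:
  λ = 6: algebraic multiplicity = 3, geometric multiplicity = 1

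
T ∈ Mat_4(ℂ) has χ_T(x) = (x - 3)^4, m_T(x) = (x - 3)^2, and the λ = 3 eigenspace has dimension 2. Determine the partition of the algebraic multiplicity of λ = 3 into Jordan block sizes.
Block sizes for λ = 3: [2, 2]

Step 1 — from the characteristic polynomial, algebraic multiplicity of λ = 3 is 4. From dim ker(T − (3)·I) = 2, there are exactly 2 Jordan blocks for λ = 3.
Step 2 — from the minimal polynomial, the factor (x − 3)^2 tells us the largest block for λ = 3 has size 2.
Step 3 — with total size 4, 2 blocks, and largest block 2, the block sizes (in nonincreasing order) are [2, 2].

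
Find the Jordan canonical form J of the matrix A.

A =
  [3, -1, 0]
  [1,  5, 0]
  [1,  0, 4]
J_3(4)

The characteristic polynomial is
  det(x·I − A) = x^3 - 12*x^2 + 48*x - 64 = (x - 4)^3

Eigenvalues and multiplicities (the geometric multiplicity of λ is n − rank(A − λI), which equals the number of Jordan blocks for λ):
  λ = 4: algebraic multiplicity = 3, geometric multiplicity = 1

Determining the block sizes for each eigenvalue:
  λ = 4: one block (gm = 1), so the single block has size am = 3 → block sizes [3]

Assembling the blocks gives a Jordan form
J =
  [4, 1, 0]
  [0, 4, 1]
  [0, 0, 4]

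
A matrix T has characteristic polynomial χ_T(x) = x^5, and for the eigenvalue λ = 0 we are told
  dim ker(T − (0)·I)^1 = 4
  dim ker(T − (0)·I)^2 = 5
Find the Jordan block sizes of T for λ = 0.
Block sizes for λ = 0: [2, 1, 1, 1]

From the dimensions of kernels of powers, the number of Jordan blocks of size at least j is d_j − d_{j−1} where d_j = dim ker(N^j) (with d_0 = 0). Computing the differences gives [4, 1].
The number of blocks of size exactly k is (#blocks of size ≥ k) − (#blocks of size ≥ k + 1), so the partition is: 3 block(s) of size 1, 1 block(s) of size 2.
In nonincreasing order the block sizes are [2, 1, 1, 1].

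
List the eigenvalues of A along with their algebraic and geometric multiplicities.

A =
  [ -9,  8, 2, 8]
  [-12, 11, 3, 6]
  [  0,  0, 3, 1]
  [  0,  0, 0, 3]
λ = -1: alg = 1, geom = 1; λ = 3: alg = 3, geom = 1

Step 1 — factor the characteristic polynomial to read off the algebraic multiplicities:
  χ_A(x) = (x - 3)^3*(x + 1)

Step 2 — compute geometric multiplicities via the rank-nullity identity g(λ) = n − rank(A − λI):
  rank(A − (-1)·I) = 3, so dim ker(A − (-1)·I) = n − 3 = 1
  rank(A − (3)·I) = 3, so dim ker(A − (3)·I) = n − 3 = 1

Summary:
  λ = -1: algebraic multiplicity = 1, geometric multiplicity = 1
  λ = 3: algebraic multiplicity = 3, geometric multiplicity = 1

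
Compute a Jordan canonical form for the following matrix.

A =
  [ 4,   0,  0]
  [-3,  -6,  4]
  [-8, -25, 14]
J_3(4)

The characteristic polynomial is
  det(x·I − A) = x^3 - 12*x^2 + 48*x - 64 = (x - 4)^3

Eigenvalues and multiplicities (the geometric multiplicity of λ is n − rank(A − λI), which equals the number of Jordan blocks for λ):
  λ = 4: algebraic multiplicity = 3, geometric multiplicity = 1

Determining the block sizes for each eigenvalue:
  λ = 4: one block (gm = 1), so the single block has size am = 3 → block sizes [3]

Assembling the blocks gives a Jordan form
J =
  [4, 1, 0]
  [0, 4, 1]
  [0, 0, 4]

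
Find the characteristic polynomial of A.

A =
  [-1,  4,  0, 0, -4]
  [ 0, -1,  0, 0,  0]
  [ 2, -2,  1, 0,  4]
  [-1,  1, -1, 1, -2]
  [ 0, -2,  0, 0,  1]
x^5 - x^4 - 2*x^3 + 2*x^2 + x - 1

Expanding det(x·I − A) (e.g. by cofactor expansion or by noting that A is similar to its Jordan form J, which has the same characteristic polynomial as A) gives
  χ_A(x) = x^5 - x^4 - 2*x^3 + 2*x^2 + x - 1
which factors as (x - 1)^3*(x + 1)^2. The eigenvalues (with algebraic multiplicities) are λ = -1 with multiplicity 2, λ = 1 with multiplicity 3.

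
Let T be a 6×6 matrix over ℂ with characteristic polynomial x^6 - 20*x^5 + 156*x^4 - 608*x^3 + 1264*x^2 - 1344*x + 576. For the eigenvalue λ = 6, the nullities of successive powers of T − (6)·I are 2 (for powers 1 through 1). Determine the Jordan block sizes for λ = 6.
Block sizes for λ = 6: [1, 1]

From the dimensions of kernels of powers, the number of Jordan blocks of size at least j is d_j − d_{j−1} where d_j = dim ker(N^j) (with d_0 = 0). Computing the differences gives [2].
The number of blocks of size exactly k is (#blocks of size ≥ k) − (#blocks of size ≥ k + 1), so the partition is: 2 block(s) of size 1.
In nonincreasing order the block sizes are [1, 1].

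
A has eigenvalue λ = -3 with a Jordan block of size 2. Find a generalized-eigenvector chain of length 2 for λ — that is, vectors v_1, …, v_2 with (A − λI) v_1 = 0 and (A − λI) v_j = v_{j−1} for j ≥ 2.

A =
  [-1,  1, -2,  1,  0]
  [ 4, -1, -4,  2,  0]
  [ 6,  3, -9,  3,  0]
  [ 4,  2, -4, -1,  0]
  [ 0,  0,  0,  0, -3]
A Jordan chain for λ = -3 of length 2:
v_1 = (2, 4, 6, 4, 0)ᵀ
v_2 = (1, 0, 0, 0, 0)ᵀ

Let N = A − (-3)·I. We want v_2 with N^2 v_2 = 0 but N^1 v_2 ≠ 0; then v_{j-1} := N · v_j for j = 2, …, 2.

Pick v_2 = (1, 0, 0, 0, 0)ᵀ.
Then v_1 = N · v_2 = (2, 4, 6, 4, 0)ᵀ.

Sanity check: (A − (-3)·I) v_1 = (0, 0, 0, 0, 0)ᵀ = 0. ✓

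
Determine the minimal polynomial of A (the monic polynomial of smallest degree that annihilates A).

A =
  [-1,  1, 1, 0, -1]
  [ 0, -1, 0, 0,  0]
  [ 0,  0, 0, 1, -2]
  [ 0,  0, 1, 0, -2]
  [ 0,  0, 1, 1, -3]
x^2 + 2*x + 1

The characteristic polynomial is χ_A(x) = (x + 1)^5, so the eigenvalues are known. The minimal polynomial is
  m_A(x) = Π_λ (x − λ)^{k_λ}
where k_λ is the size of the *largest* Jordan block for λ (equivalently, the smallest k with (A − λI)^k v = 0 for every generalised eigenvector v of λ).

  λ = -1: largest Jordan block has size 2, contributing (x + 1)^2

So m_A(x) = (x + 1)^2 = x^2 + 2*x + 1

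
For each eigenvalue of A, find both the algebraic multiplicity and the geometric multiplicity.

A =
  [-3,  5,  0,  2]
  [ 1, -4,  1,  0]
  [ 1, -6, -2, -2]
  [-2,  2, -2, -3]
λ = -3: alg = 4, geom = 2

Step 1 — factor the characteristic polynomial to read off the algebraic multiplicities:
  χ_A(x) = (x + 3)^4

Step 2 — compute geometric multiplicities via the rank-nullity identity g(λ) = n − rank(A − λI):
  rank(A − (-3)·I) = 2, so dim ker(A − (-3)·I) = n − 2 = 2

Summary:
  λ = -3: algebraic multiplicity = 4, geometric multiplicity = 2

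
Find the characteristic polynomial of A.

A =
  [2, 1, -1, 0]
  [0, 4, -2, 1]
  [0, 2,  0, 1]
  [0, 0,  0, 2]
x^4 - 8*x^3 + 24*x^2 - 32*x + 16

Expanding det(x·I − A) (e.g. by cofactor expansion or by noting that A is similar to its Jordan form J, which has the same characteristic polynomial as A) gives
  χ_A(x) = x^4 - 8*x^3 + 24*x^2 - 32*x + 16
which factors as (x - 2)^4. The eigenvalues (with algebraic multiplicities) are λ = 2 with multiplicity 4.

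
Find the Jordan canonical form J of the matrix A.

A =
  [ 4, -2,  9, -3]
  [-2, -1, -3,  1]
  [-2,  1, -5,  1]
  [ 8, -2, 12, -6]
J_3(-2) ⊕ J_1(-2)

The characteristic polynomial is
  det(x·I − A) = x^4 + 8*x^3 + 24*x^2 + 32*x + 16 = (x + 2)^4

Eigenvalues and multiplicities (the geometric multiplicity of λ is n − rank(A − λI), which equals the number of Jordan blocks for λ):
  λ = -2: algebraic multiplicity = 4, geometric multiplicity = 2

Determining the block sizes for each eigenvalue:
  λ = -2: with am = 4 and gm = 2, the partition is not yet determined (e.g. several partitions of 4 into 2 parts exist). Let N = A − (-2)·I. Computing rank(N^1) = 2, rank(N^2) = 1, rank(N^3) = 0; the number of blocks of size ≥ j is rank(N^{j−1}) − rank(N^j), giving [2, 1, 1]. So we have 1 block(s) of size 3, 1 block(s) of size 1 → block sizes [3, 1]

Assembling the blocks gives a Jordan form
J =
  [-2,  1,  0,  0]
  [ 0, -2,  1,  0]
  [ 0,  0, -2,  0]
  [ 0,  0,  0, -2]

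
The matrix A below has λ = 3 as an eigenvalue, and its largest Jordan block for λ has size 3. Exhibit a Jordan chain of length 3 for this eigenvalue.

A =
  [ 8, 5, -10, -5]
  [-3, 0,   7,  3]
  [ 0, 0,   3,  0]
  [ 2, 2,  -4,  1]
A Jordan chain for λ = 3 of length 3:
v_1 = (5, -3, 0, 2)ᵀ
v_2 = (-10, 7, 0, -4)ᵀ
v_3 = (0, 0, 1, 0)ᵀ

Let N = A − (3)·I. We want v_3 with N^3 v_3 = 0 but N^2 v_3 ≠ 0; then v_{j-1} := N · v_j for j = 3, …, 2.

Pick v_3 = (0, 0, 1, 0)ᵀ.
Then v_2 = N · v_3 = (-10, 7, 0, -4)ᵀ.
Then v_1 = N · v_2 = (5, -3, 0, 2)ᵀ.

Sanity check: (A − (3)·I) v_1 = (0, 0, 0, 0)ᵀ = 0. ✓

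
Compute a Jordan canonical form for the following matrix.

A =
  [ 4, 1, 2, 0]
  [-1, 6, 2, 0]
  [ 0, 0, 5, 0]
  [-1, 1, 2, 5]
J_2(5) ⊕ J_1(5) ⊕ J_1(5)

The characteristic polynomial is
  det(x·I − A) = x^4 - 20*x^3 + 150*x^2 - 500*x + 625 = (x - 5)^4

Eigenvalues and multiplicities (the geometric multiplicity of λ is n − rank(A − λI), which equals the number of Jordan blocks for λ):
  λ = 5: algebraic multiplicity = 4, geometric multiplicity = 3

Determining the block sizes for each eigenvalue:
  λ = 5: 3 blocks summing to 4 forces exactly one block of size 2 and the rest size 1 → block sizes [2, 1, 1]

Assembling the blocks gives a Jordan form
J =
  [5, 1, 0, 0]
  [0, 5, 0, 0]
  [0, 0, 5, 0]
  [0, 0, 0, 5]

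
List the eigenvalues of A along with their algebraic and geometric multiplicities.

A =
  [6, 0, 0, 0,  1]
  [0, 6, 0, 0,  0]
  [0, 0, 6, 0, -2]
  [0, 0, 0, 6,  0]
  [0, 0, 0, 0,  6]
λ = 6: alg = 5, geom = 4

Step 1 — factor the characteristic polynomial to read off the algebraic multiplicities:
  χ_A(x) = (x - 6)^5

Step 2 — compute geometric multiplicities via the rank-nullity identity g(λ) = n − rank(A − λI):
  rank(A − (6)·I) = 1, so dim ker(A − (6)·I) = n − 1 = 4

Summary:
  λ = 6: algebraic multiplicity = 5, geometric multiplicity = 4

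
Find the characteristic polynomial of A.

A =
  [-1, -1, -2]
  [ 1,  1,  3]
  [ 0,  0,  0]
x^3

Expanding det(x·I − A) (e.g. by cofactor expansion or by noting that A is similar to its Jordan form J, which has the same characteristic polynomial as A) gives
  χ_A(x) = x^3
which factors as x^3. The eigenvalues (with algebraic multiplicities) are λ = 0 with multiplicity 3.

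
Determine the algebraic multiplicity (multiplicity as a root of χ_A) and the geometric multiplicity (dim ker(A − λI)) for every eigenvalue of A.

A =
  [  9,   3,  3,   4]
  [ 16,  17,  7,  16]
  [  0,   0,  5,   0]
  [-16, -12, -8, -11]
λ = 5: alg = 4, geom = 2

Step 1 — factor the characteristic polynomial to read off the algebraic multiplicities:
  χ_A(x) = (x - 5)^4

Step 2 — compute geometric multiplicities via the rank-nullity identity g(λ) = n − rank(A − λI):
  rank(A − (5)·I) = 2, so dim ker(A − (5)·I) = n − 2 = 2

Summary:
  λ = 5: algebraic multiplicity = 4, geometric multiplicity = 2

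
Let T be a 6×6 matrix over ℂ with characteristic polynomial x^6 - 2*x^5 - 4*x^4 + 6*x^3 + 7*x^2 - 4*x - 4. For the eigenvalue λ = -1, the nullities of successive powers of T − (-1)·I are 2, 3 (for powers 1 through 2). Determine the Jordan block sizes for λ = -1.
Block sizes for λ = -1: [2, 1]

From the dimensions of kernels of powers, the number of Jordan blocks of size at least j is d_j − d_{j−1} where d_j = dim ker(N^j) (with d_0 = 0). Computing the differences gives [2, 1].
The number of blocks of size exactly k is (#blocks of size ≥ k) − (#blocks of size ≥ k + 1), so the partition is: 1 block(s) of size 1, 1 block(s) of size 2.
In nonincreasing order the block sizes are [2, 1].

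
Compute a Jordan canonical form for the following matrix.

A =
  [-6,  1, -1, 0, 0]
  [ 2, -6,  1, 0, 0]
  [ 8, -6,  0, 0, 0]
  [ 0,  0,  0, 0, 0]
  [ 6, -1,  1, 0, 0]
J_3(-4) ⊕ J_1(0) ⊕ J_1(0)

The characteristic polynomial is
  det(x·I − A) = x^5 + 12*x^4 + 48*x^3 + 64*x^2 = x^2*(x + 4)^3

Eigenvalues and multiplicities (the geometric multiplicity of λ is n − rank(A − λI), which equals the number of Jordan blocks for λ):
  λ = -4: algebraic multiplicity = 3, geometric multiplicity = 1
  λ = 0: algebraic multiplicity = 2, geometric multiplicity = 2

Determining the block sizes for each eigenvalue:
  λ = -4: one block (gm = 1), so the single block has size am = 3 → block sizes [3]
  λ = 0: gm = am = 2, so every block has size 1 → block sizes [1, 1]

Assembling the blocks gives a Jordan form
J =
  [-4,  1,  0, 0, 0]
  [ 0, -4,  1, 0, 0]
  [ 0,  0, -4, 0, 0]
  [ 0,  0,  0, 0, 0]
  [ 0,  0,  0, 0, 0]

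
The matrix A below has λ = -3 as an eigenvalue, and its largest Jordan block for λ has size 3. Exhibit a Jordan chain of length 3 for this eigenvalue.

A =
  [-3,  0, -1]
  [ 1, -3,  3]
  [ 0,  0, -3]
A Jordan chain for λ = -3 of length 3:
v_1 = (0, -1, 0)ᵀ
v_2 = (-1, 3, 0)ᵀ
v_3 = (0, 0, 1)ᵀ

Let N = A − (-3)·I. We want v_3 with N^3 v_3 = 0 but N^2 v_3 ≠ 0; then v_{j-1} := N · v_j for j = 3, …, 2.

Pick v_3 = (0, 0, 1)ᵀ.
Then v_2 = N · v_3 = (-1, 3, 0)ᵀ.
Then v_1 = N · v_2 = (0, -1, 0)ᵀ.

Sanity check: (A − (-3)·I) v_1 = (0, 0, 0)ᵀ = 0. ✓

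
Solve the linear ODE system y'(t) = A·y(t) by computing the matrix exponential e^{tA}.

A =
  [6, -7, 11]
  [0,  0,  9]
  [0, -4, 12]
e^{tA} =
  [exp(6*t), -t^2*exp(6*t) - 7*t*exp(6*t), 3*t^2*exp(6*t)/2 + 11*t*exp(6*t)]
  [0, -6*t*exp(6*t) + exp(6*t), 9*t*exp(6*t)]
  [0, -4*t*exp(6*t), 6*t*exp(6*t) + exp(6*t)]

Strategy: write A = P · J · P⁻¹ where J is a Jordan canonical form, so e^{tA} = P · e^{tJ} · P⁻¹, and e^{tJ} can be computed block-by-block.

A has Jordan form
J =
  [6, 1, 0]
  [0, 6, 1]
  [0, 0, 6]
(up to reordering of blocks).

Per-block formulas:
  For a 3×3 Jordan block J_3(6): exp(t · J_3(6)) = e^(6t)·(I + t·N + (t^2/2)·N^2), where N is the 3×3 nilpotent shift.

After assembling e^{tJ} and conjugating by P, we get:

e^{tA} =
  [exp(6*t), -t^2*exp(6*t) - 7*t*exp(6*t), 3*t^2*exp(6*t)/2 + 11*t*exp(6*t)]
  [0, -6*t*exp(6*t) + exp(6*t), 9*t*exp(6*t)]
  [0, -4*t*exp(6*t), 6*t*exp(6*t) + exp(6*t)]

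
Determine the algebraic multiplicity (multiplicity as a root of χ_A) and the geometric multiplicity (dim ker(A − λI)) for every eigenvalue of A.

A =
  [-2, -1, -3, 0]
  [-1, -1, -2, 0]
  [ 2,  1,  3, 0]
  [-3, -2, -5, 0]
λ = 0: alg = 4, geom = 2

Step 1 — factor the characteristic polynomial to read off the algebraic multiplicities:
  χ_A(x) = x^4

Step 2 — compute geometric multiplicities via the rank-nullity identity g(λ) = n − rank(A − λI):
  rank(A − (0)·I) = 2, so dim ker(A − (0)·I) = n − 2 = 2

Summary:
  λ = 0: algebraic multiplicity = 4, geometric multiplicity = 2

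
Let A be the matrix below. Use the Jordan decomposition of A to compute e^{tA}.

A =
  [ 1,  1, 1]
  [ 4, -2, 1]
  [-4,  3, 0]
e^{tA} =
  [exp(t), t*exp(t), t*exp(t)]
  [exp(t) - exp(-3*t), t*exp(t) + exp(-3*t), t*exp(t)]
  [-exp(t) + exp(-3*t), -t*exp(t) + exp(t) - exp(-3*t), -t*exp(t) + exp(t)]

Strategy: write A = P · J · P⁻¹ where J is a Jordan canonical form, so e^{tA} = P · e^{tJ} · P⁻¹, and e^{tJ} can be computed block-by-block.

A has Jordan form
J =
  [-3, 0, 0]
  [ 0, 1, 1]
  [ 0, 0, 1]
(up to reordering of blocks).

Per-block formulas:
  For a 2×2 Jordan block J_2(1): exp(t · J_2(1)) = e^(1t)·(I + t·N), where N is the 2×2 nilpotent shift.
  For a 1×1 block at λ = -3: exp(t · [-3]) = [e^(-3t)].

After assembling e^{tJ} and conjugating by P, we get:

e^{tA} =
  [exp(t), t*exp(t), t*exp(t)]
  [exp(t) - exp(-3*t), t*exp(t) + exp(-3*t), t*exp(t)]
  [-exp(t) + exp(-3*t), -t*exp(t) + exp(t) - exp(-3*t), -t*exp(t) + exp(t)]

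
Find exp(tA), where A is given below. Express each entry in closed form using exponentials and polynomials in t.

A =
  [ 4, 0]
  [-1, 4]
e^{tA} =
  [exp(4*t), 0]
  [-t*exp(4*t), exp(4*t)]

Strategy: write A = P · J · P⁻¹ where J is a Jordan canonical form, so e^{tA} = P · e^{tJ} · P⁻¹, and e^{tJ} can be computed block-by-block.

A has Jordan form
J =
  [4, 1]
  [0, 4]
(up to reordering of blocks).

Per-block formulas:
  For a 2×2 Jordan block J_2(4): exp(t · J_2(4)) = e^(4t)·(I + t·N), where N is the 2×2 nilpotent shift.

After assembling e^{tJ} and conjugating by P, we get:

e^{tA} =
  [exp(4*t), 0]
  [-t*exp(4*t), exp(4*t)]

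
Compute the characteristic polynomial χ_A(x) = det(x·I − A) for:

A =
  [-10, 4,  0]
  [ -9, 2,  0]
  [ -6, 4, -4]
x^3 + 12*x^2 + 48*x + 64

Expanding det(x·I − A) (e.g. by cofactor expansion or by noting that A is similar to its Jordan form J, which has the same characteristic polynomial as A) gives
  χ_A(x) = x^3 + 12*x^2 + 48*x + 64
which factors as (x + 4)^3. The eigenvalues (with algebraic multiplicities) are λ = -4 with multiplicity 3.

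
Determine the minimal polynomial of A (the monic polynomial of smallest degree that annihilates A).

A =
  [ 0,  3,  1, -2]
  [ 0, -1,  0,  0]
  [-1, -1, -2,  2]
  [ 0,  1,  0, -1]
x^2 + 2*x + 1

The characteristic polynomial is χ_A(x) = (x + 1)^4, so the eigenvalues are known. The minimal polynomial is
  m_A(x) = Π_λ (x − λ)^{k_λ}
where k_λ is the size of the *largest* Jordan block for λ (equivalently, the smallest k with (A − λI)^k v = 0 for every generalised eigenvector v of λ).

  λ = -1: largest Jordan block has size 2, contributing (x + 1)^2

So m_A(x) = (x + 1)^2 = x^2 + 2*x + 1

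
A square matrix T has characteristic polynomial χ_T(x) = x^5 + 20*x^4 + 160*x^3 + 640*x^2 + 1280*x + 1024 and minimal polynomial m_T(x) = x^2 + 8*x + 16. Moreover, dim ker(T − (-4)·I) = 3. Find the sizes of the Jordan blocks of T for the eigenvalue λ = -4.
Block sizes for λ = -4: [2, 2, 1]

Step 1 — from the characteristic polynomial, algebraic multiplicity of λ = -4 is 5. From dim ker(T − (-4)·I) = 3, there are exactly 3 Jordan blocks for λ = -4.
Step 2 — from the minimal polynomial, the factor (x + 4)^2 tells us the largest block for λ = -4 has size 2.
Step 3 — with total size 5, 3 blocks, and largest block 2, the block sizes (in nonincreasing order) are [2, 2, 1].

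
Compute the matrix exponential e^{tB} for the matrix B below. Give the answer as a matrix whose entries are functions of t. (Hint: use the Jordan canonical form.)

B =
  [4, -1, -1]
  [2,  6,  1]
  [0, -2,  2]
e^{tB} =
  [-t^2*exp(4*t) + exp(4*t), -t*exp(4*t), t^2*exp(4*t)/2 - t*exp(4*t)]
  [2*t^2*exp(4*t) + 2*t*exp(4*t), 2*t*exp(4*t) + exp(4*t), -t^2*exp(4*t) + t*exp(4*t)]
  [-2*t^2*exp(4*t), -2*t*exp(4*t), t^2*exp(4*t) - 2*t*exp(4*t) + exp(4*t)]

Strategy: write B = P · J · P⁻¹ where J is a Jordan canonical form, so e^{tB} = P · e^{tJ} · P⁻¹, and e^{tJ} can be computed block-by-block.

B has Jordan form
J =
  [4, 1, 0]
  [0, 4, 1]
  [0, 0, 4]
(up to reordering of blocks).

Per-block formulas:
  For a 3×3 Jordan block J_3(4): exp(t · J_3(4)) = e^(4t)·(I + t·N + (t^2/2)·N^2), where N is the 3×3 nilpotent shift.

After assembling e^{tJ} and conjugating by P, we get:

e^{tB} =
  [-t^2*exp(4*t) + exp(4*t), -t*exp(4*t), t^2*exp(4*t)/2 - t*exp(4*t)]
  [2*t^2*exp(4*t) + 2*t*exp(4*t), 2*t*exp(4*t) + exp(4*t), -t^2*exp(4*t) + t*exp(4*t)]
  [-2*t^2*exp(4*t), -2*t*exp(4*t), t^2*exp(4*t) - 2*t*exp(4*t) + exp(4*t)]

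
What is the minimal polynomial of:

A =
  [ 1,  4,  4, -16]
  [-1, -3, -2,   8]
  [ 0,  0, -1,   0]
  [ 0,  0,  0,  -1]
x^2 + 2*x + 1

The characteristic polynomial is χ_A(x) = (x + 1)^4, so the eigenvalues are known. The minimal polynomial is
  m_A(x) = Π_λ (x − λ)^{k_λ}
where k_λ is the size of the *largest* Jordan block for λ (equivalently, the smallest k with (A − λI)^k v = 0 for every generalised eigenvector v of λ).

  λ = -1: largest Jordan block has size 2, contributing (x + 1)^2

So m_A(x) = (x + 1)^2 = x^2 + 2*x + 1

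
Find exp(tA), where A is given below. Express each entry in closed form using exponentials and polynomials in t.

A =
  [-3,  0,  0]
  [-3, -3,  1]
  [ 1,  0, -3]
e^{tA} =
  [exp(-3*t), 0, 0]
  [t^2*exp(-3*t)/2 - 3*t*exp(-3*t), exp(-3*t), t*exp(-3*t)]
  [t*exp(-3*t), 0, exp(-3*t)]

Strategy: write A = P · J · P⁻¹ where J is a Jordan canonical form, so e^{tA} = P · e^{tJ} · P⁻¹, and e^{tJ} can be computed block-by-block.

A has Jordan form
J =
  [-3,  1,  0]
  [ 0, -3,  1]
  [ 0,  0, -3]
(up to reordering of blocks).

Per-block formulas:
  For a 3×3 Jordan block J_3(-3): exp(t · J_3(-3)) = e^(-3t)·(I + t·N + (t^2/2)·N^2), where N is the 3×3 nilpotent shift.

After assembling e^{tJ} and conjugating by P, we get:

e^{tA} =
  [exp(-3*t), 0, 0]
  [t^2*exp(-3*t)/2 - 3*t*exp(-3*t), exp(-3*t), t*exp(-3*t)]
  [t*exp(-3*t), 0, exp(-3*t)]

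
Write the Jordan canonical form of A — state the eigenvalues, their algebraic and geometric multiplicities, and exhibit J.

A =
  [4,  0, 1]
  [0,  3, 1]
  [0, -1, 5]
J_3(4)

The characteristic polynomial is
  det(x·I − A) = x^3 - 12*x^2 + 48*x - 64 = (x - 4)^3

Eigenvalues and multiplicities (the geometric multiplicity of λ is n − rank(A − λI), which equals the number of Jordan blocks for λ):
  λ = 4: algebraic multiplicity = 3, geometric multiplicity = 1

Determining the block sizes for each eigenvalue:
  λ = 4: one block (gm = 1), so the single block has size am = 3 → block sizes [3]

Assembling the blocks gives a Jordan form
J =
  [4, 1, 0]
  [0, 4, 1]
  [0, 0, 4]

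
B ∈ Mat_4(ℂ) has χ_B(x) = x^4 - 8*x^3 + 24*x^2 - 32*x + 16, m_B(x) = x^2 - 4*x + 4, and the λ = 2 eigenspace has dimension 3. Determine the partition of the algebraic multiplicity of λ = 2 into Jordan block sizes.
Block sizes for λ = 2: [2, 1, 1]

Step 1 — from the characteristic polynomial, algebraic multiplicity of λ = 2 is 4. From dim ker(B − (2)·I) = 3, there are exactly 3 Jordan blocks for λ = 2.
Step 2 — from the minimal polynomial, the factor (x − 2)^2 tells us the largest block for λ = 2 has size 2.
Step 3 — with total size 4, 3 blocks, and largest block 2, the block sizes (in nonincreasing order) are [2, 1, 1].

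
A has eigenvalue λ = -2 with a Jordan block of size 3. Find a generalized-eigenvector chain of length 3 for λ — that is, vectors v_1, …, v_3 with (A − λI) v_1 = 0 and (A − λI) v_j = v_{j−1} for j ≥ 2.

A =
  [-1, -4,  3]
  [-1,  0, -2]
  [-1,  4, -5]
A Jordan chain for λ = -2 of length 3:
v_1 = (2, -1, -2)ᵀ
v_2 = (1, -1, -1)ᵀ
v_3 = (1, 0, 0)ᵀ

Let N = A − (-2)·I. We want v_3 with N^3 v_3 = 0 but N^2 v_3 ≠ 0; then v_{j-1} := N · v_j for j = 3, …, 2.

Pick v_3 = (1, 0, 0)ᵀ.
Then v_2 = N · v_3 = (1, -1, -1)ᵀ.
Then v_1 = N · v_2 = (2, -1, -2)ᵀ.

Sanity check: (A − (-2)·I) v_1 = (0, 0, 0)ᵀ = 0. ✓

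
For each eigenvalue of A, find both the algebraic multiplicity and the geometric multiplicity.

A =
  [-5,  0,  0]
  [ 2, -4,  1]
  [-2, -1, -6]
λ = -5: alg = 3, geom = 2

Step 1 — factor the characteristic polynomial to read off the algebraic multiplicities:
  χ_A(x) = (x + 5)^3

Step 2 — compute geometric multiplicities via the rank-nullity identity g(λ) = n − rank(A − λI):
  rank(A − (-5)·I) = 1, so dim ker(A − (-5)·I) = n − 1 = 2

Summary:
  λ = -5: algebraic multiplicity = 3, geometric multiplicity = 2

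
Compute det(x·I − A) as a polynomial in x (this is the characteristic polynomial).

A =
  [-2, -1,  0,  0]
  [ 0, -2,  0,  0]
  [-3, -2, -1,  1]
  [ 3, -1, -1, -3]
x^4 + 8*x^3 + 24*x^2 + 32*x + 16

Expanding det(x·I − A) (e.g. by cofactor expansion or by noting that A is similar to its Jordan form J, which has the same characteristic polynomial as A) gives
  χ_A(x) = x^4 + 8*x^3 + 24*x^2 + 32*x + 16
which factors as (x + 2)^4. The eigenvalues (with algebraic multiplicities) are λ = -2 with multiplicity 4.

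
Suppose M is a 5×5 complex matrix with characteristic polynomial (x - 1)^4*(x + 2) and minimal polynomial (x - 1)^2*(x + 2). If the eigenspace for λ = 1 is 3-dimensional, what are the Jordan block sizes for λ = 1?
Block sizes for λ = 1: [2, 1, 1]

Step 1 — from the characteristic polynomial, algebraic multiplicity of λ = 1 is 4. From dim ker(M − (1)·I) = 3, there are exactly 3 Jordan blocks for λ = 1.
Step 2 — from the minimal polynomial, the factor (x − 1)^2 tells us the largest block for λ = 1 has size 2.
Step 3 — with total size 4, 3 blocks, and largest block 2, the block sizes (in nonincreasing order) are [2, 1, 1].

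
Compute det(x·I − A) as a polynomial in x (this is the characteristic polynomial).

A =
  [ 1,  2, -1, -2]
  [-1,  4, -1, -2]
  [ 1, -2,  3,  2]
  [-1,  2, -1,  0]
x^4 - 8*x^3 + 24*x^2 - 32*x + 16

Expanding det(x·I − A) (e.g. by cofactor expansion or by noting that A is similar to its Jordan form J, which has the same characteristic polynomial as A) gives
  χ_A(x) = x^4 - 8*x^3 + 24*x^2 - 32*x + 16
which factors as (x - 2)^4. The eigenvalues (with algebraic multiplicities) are λ = 2 with multiplicity 4.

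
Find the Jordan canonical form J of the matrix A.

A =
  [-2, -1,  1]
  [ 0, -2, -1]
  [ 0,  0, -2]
J_3(-2)

The characteristic polynomial is
  det(x·I − A) = x^3 + 6*x^2 + 12*x + 8 = (x + 2)^3

Eigenvalues and multiplicities (the geometric multiplicity of λ is n − rank(A − λI), which equals the number of Jordan blocks for λ):
  λ = -2: algebraic multiplicity = 3, geometric multiplicity = 1

Determining the block sizes for each eigenvalue:
  λ = -2: one block (gm = 1), so the single block has size am = 3 → block sizes [3]

Assembling the blocks gives a Jordan form
J =
  [-2,  1,  0]
  [ 0, -2,  1]
  [ 0,  0, -2]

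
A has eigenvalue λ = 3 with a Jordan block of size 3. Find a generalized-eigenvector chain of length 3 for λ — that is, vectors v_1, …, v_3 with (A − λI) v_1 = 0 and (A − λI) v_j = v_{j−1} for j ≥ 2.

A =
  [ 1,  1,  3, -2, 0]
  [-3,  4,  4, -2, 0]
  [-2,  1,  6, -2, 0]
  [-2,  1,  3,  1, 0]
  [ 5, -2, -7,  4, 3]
A Jordan chain for λ = 3 of length 3:
v_1 = (-1, -1, -1, -1, 2)ᵀ
v_2 = (-2, -3, -2, -2, 5)ᵀ
v_3 = (1, 0, 0, 0, 0)ᵀ

Let N = A − (3)·I. We want v_3 with N^3 v_3 = 0 but N^2 v_3 ≠ 0; then v_{j-1} := N · v_j for j = 3, …, 2.

Pick v_3 = (1, 0, 0, 0, 0)ᵀ.
Then v_2 = N · v_3 = (-2, -3, -2, -2, 5)ᵀ.
Then v_1 = N · v_2 = (-1, -1, -1, -1, 2)ᵀ.

Sanity check: (A − (3)·I) v_1 = (0, 0, 0, 0, 0)ᵀ = 0. ✓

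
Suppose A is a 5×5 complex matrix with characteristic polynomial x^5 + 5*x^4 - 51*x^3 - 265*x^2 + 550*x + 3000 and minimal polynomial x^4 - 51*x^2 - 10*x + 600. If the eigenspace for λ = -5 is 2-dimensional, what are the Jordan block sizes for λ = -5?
Block sizes for λ = -5: [2, 1]

Step 1 — from the characteristic polynomial, algebraic multiplicity of λ = -5 is 3. From dim ker(A − (-5)·I) = 2, there are exactly 2 Jordan blocks for λ = -5.
Step 2 — from the minimal polynomial, the factor (x + 5)^2 tells us the largest block for λ = -5 has size 2.
Step 3 — with total size 3, 2 blocks, and largest block 2, the block sizes (in nonincreasing order) are [2, 1].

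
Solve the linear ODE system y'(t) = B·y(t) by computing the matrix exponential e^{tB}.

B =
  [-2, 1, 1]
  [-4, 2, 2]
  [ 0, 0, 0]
e^{tB} =
  [1 - 2*t, t, t]
  [-4*t, 2*t + 1, 2*t]
  [0, 0, 1]

Strategy: write B = P · J · P⁻¹ where J is a Jordan canonical form, so e^{tB} = P · e^{tJ} · P⁻¹, and e^{tJ} can be computed block-by-block.

B has Jordan form
J =
  [0, 1, 0]
  [0, 0, 0]
  [0, 0, 0]
(up to reordering of blocks).

Per-block formulas:
  For a 1×1 block at λ = 0: exp(t · [0]) = [e^(0t)].
  For a 2×2 Jordan block J_2(0): exp(t · J_2(0)) = e^(0t)·(I + t·N), where N is the 2×2 nilpotent shift.

After assembling e^{tJ} and conjugating by P, we get:

e^{tB} =
  [1 - 2*t, t, t]
  [-4*t, 2*t + 1, 2*t]
  [0, 0, 1]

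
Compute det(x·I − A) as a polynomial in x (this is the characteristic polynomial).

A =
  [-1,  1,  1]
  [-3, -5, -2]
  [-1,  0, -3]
x^3 + 9*x^2 + 27*x + 27

Expanding det(x·I − A) (e.g. by cofactor expansion or by noting that A is similar to its Jordan form J, which has the same characteristic polynomial as A) gives
  χ_A(x) = x^3 + 9*x^2 + 27*x + 27
which factors as (x + 3)^3. The eigenvalues (with algebraic multiplicities) are λ = -3 with multiplicity 3.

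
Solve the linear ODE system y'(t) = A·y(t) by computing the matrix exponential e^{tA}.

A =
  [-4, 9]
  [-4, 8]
e^{tA} =
  [-6*t*exp(2*t) + exp(2*t), 9*t*exp(2*t)]
  [-4*t*exp(2*t), 6*t*exp(2*t) + exp(2*t)]

Strategy: write A = P · J · P⁻¹ where J is a Jordan canonical form, so e^{tA} = P · e^{tJ} · P⁻¹, and e^{tJ} can be computed block-by-block.

A has Jordan form
J =
  [2, 1]
  [0, 2]
(up to reordering of blocks).

Per-block formulas:
  For a 2×2 Jordan block J_2(2): exp(t · J_2(2)) = e^(2t)·(I + t·N), where N is the 2×2 nilpotent shift.

After assembling e^{tJ} and conjugating by P, we get:

e^{tA} =
  [-6*t*exp(2*t) + exp(2*t), 9*t*exp(2*t)]
  [-4*t*exp(2*t), 6*t*exp(2*t) + exp(2*t)]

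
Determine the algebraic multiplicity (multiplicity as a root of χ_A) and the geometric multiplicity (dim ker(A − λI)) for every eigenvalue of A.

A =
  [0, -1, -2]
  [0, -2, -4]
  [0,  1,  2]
λ = 0: alg = 3, geom = 2

Step 1 — factor the characteristic polynomial to read off the algebraic multiplicities:
  χ_A(x) = x^3

Step 2 — compute geometric multiplicities via the rank-nullity identity g(λ) = n − rank(A − λI):
  rank(A − (0)·I) = 1, so dim ker(A − (0)·I) = n − 1 = 2

Summary:
  λ = 0: algebraic multiplicity = 3, geometric multiplicity = 2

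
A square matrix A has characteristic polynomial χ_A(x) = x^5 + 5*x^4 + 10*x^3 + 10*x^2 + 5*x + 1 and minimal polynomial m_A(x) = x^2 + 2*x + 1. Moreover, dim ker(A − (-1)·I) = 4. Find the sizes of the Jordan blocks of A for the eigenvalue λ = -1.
Block sizes for λ = -1: [2, 1, 1, 1]

Step 1 — from the characteristic polynomial, algebraic multiplicity of λ = -1 is 5. From dim ker(A − (-1)·I) = 4, there are exactly 4 Jordan blocks for λ = -1.
Step 2 — from the minimal polynomial, the factor (x + 1)^2 tells us the largest block for λ = -1 has size 2.
Step 3 — with total size 5, 4 blocks, and largest block 2, the block sizes (in nonincreasing order) are [2, 1, 1, 1].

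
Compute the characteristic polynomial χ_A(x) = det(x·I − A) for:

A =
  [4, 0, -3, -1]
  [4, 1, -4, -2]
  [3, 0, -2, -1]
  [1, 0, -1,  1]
x^4 - 4*x^3 + 6*x^2 - 4*x + 1

Expanding det(x·I − A) (e.g. by cofactor expansion or by noting that A is similar to its Jordan form J, which has the same characteristic polynomial as A) gives
  χ_A(x) = x^4 - 4*x^3 + 6*x^2 - 4*x + 1
which factors as (x - 1)^4. The eigenvalues (with algebraic multiplicities) are λ = 1 with multiplicity 4.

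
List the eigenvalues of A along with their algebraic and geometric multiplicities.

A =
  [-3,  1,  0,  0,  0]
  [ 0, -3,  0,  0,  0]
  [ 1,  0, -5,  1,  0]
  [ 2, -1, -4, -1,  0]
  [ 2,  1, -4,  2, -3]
λ = -3: alg = 5, geom = 3

Step 1 — factor the characteristic polynomial to read off the algebraic multiplicities:
  χ_A(x) = (x + 3)^5

Step 2 — compute geometric multiplicities via the rank-nullity identity g(λ) = n − rank(A − λI):
  rank(A − (-3)·I) = 2, so dim ker(A − (-3)·I) = n − 2 = 3

Summary:
  λ = -3: algebraic multiplicity = 5, geometric multiplicity = 3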